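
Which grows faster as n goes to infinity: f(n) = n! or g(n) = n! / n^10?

f(n) = n! grows faster: the ratio n!/(n!/n^10) = n^10 -> infinity.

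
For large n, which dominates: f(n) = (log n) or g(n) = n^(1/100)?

g(n) = n^(1/100) grows faster: any positive power of n dominates any polylog.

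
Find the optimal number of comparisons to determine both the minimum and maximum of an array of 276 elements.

Naive approach: 550 comparisons (275 for max + 275 for min).
Optimal: Compare elements in pairs first (floor(n/2) = 138 comparisons), then find max among winners and min among losers (137 comparisons each).
Total: ceil(3n/2) - 2 = 412 comparisons. An adversary argument shows this is also a lower bound.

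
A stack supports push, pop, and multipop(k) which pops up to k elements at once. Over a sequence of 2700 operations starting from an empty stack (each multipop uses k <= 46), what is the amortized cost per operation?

Each element is pushed exactly once and popped at most once (whether by pop or as part of a multipop). So the total number of individual pops over the whole sequence is at most the number of pushes, which is at most 2700. Total work <= 2 * 2700, hence O(1) amortized per operation.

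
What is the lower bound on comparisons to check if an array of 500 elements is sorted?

To verify 500 elements are sorted, we must compare each consecutive pair. Skipping any pair allows an adversary to swap them. Therefore 499 comparisons are necessary and sufficient.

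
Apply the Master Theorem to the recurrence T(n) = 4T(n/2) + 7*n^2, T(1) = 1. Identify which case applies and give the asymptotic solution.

a=4, b=2, f(n)=7*n^2.
log_2(4) = 2, so n^(log_b(a)) = n^2.
f(n) = Theta(n^2), so Case 2 applies.
T(n) = Theta(n^2 log n).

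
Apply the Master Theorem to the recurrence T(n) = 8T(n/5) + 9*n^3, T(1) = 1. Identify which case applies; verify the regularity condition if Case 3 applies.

a=8, b=5, f(n)=9*n^3.
log_5(8) = 1.292 < 3.
f(n) = Omega(n^(1.292+epsilon)) for some epsilon > 0, so Case 3 is the candidate.
Regularity: a*f(n/b) = 8*9*(n/5)^3 = (8/125)*9*n^3 <= c*f(n) with c = 8/125 < 1. Satisfied.
Case 3: T(n) = Theta(n^3).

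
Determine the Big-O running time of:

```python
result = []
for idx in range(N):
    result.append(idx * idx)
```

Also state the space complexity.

Time complexity: O(n).
Space complexity: O(n).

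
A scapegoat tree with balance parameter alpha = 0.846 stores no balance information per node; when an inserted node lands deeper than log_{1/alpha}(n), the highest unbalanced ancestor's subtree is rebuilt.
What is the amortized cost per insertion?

Search/insert path is O(log n). A rebuild of a subtree of size s costs O(s), but with alpha = 0.846 at least Omega(s) insertions must have occurred in that subtree since its last rebuild. Charging O(1) of the rebuild to each such insertion gives O(log n) amortized.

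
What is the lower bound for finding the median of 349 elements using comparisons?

To find the median of 349 elements, every element must be compared at least once, so the lower bound is Omega(n). The BFPRT algorithm achieves O(n), making this tight.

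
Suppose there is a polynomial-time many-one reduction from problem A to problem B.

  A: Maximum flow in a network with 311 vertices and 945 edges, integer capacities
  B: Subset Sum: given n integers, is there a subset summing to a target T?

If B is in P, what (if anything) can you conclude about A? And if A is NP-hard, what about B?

A poly-time reduction A <=_p B means any A-instance can be transformed to a B-instance in poly time.
If B is in P: compose the reduction with B's poly-time algorithm to solve A in poly time, so A is in P.
If A is NP-hard: every NP problem reduces to A, which reduces to B; composing reductions, every NP problem reduces to B, so B is NP-hard.
(Here in fact A is P and B is NP-complete.)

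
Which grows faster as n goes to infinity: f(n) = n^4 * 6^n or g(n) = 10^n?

g(n) = 10^n grows faster: 10^n / (n^4 6^n) = (10/6)^n / n^4 -> infinity since 10/6 > 1.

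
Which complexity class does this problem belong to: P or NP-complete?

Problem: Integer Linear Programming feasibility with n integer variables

This problem is NP-complete: ILP feasibility is NP-complete (LP relaxation is in P).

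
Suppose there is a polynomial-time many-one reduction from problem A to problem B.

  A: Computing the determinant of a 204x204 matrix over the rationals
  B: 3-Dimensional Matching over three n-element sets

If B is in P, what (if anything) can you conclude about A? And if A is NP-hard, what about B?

A poly-time reduction A <=_p B means any A-instance can be transformed to a B-instance in poly time.
If B is in P: compose the reduction with B's poly-time algorithm to solve A in poly time, so A is in P.
If A is NP-hard: every NP problem reduces to A, which reduces to B; composing reductions, every NP problem reduces to B, so B is NP-hard.
(Here in fact A is P and B is NP-complete.)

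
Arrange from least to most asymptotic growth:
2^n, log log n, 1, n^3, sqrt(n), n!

Ordered by growth rate: 1 < log log n < sqrt(n) < n^3 < 2^n < n!.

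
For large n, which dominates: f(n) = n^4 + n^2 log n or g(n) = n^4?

f(n) = n^4 + n^2 log n and g(n) = n^4 are Theta of each other: the lower-order n^2 log n term is o(n^4); both are Theta(n^4).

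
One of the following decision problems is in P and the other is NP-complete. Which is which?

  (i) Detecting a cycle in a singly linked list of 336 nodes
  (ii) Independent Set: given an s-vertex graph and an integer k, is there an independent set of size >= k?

(i) is P: Floyd's tortoise-and-hare runs in O(n) time, O(1) space.
(ii) is NP-complete: complement of Clique (with k part of the input).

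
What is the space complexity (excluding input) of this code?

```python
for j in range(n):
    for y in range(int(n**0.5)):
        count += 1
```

Space complexity: O(1).
Only a constant amount of auxiliary storage is used; nothing grows with n.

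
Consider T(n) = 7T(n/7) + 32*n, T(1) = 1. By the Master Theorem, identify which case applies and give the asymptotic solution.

a=7, b=7, f(n)=32*n.
log_7(7) = 1, so n^(log_b(a)) = n.
f(n) = Theta(n), so Case 2 applies.
T(n) = Theta(n log n).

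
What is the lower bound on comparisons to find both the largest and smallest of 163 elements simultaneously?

Pair elements first (floor(163/2) comparisons), then find max among winners and min among losers. Total: ceil(3*163/2) - 2 = 243 comparisons.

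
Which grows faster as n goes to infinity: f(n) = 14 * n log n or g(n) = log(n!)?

f(n) = 14 * n log n and g(n) = log(n!) are Theta of each other: Stirling: log(n!) = n log n - n + O(log n) = Theta(n log n); the constant 14 doesn't change the Theta class.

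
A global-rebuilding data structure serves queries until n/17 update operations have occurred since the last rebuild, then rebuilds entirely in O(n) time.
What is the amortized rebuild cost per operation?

The O(n) rebuild is triggered by n/17 operations, so each contributes O(n)/(n/17) = O(17) = O(1) to the rebuild cost.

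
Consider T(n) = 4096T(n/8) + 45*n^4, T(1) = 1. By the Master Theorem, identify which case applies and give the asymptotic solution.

a=4096, b=8, f(n)=45*n^4.
log_8(4096) = 4, so n^(log_b(a)) = n^4.
f(n) = Theta(n^4), so Case 2 applies.
T(n) = Theta(n^4 log n).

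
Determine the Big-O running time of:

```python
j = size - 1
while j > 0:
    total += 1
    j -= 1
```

Time complexity: O(n).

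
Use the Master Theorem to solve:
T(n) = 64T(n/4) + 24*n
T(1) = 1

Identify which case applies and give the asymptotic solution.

a=64, b=4, f(n)=24*n.
log_4(64) = 3 > 1.
Since f(n) = O(n^1) is polynomially smaller than n^3, Case 1 applies.
T(n) = Theta(n^3).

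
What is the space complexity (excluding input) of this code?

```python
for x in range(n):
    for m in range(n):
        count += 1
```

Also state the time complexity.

Space complexity: O(1).
Only a constant amount of auxiliary storage is used; nothing grows with n.
Time complexity: O(n^2).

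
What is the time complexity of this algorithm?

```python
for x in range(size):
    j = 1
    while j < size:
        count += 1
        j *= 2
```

Time complexity: O(n log n).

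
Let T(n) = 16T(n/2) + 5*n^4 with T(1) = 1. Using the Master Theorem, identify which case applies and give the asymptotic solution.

a=16, b=2, f(n)=5*n^4.
log_2(16) = 4, so n^(log_b(a)) = n^4.
f(n) = Theta(n^4), so Case 2 applies.
T(n) = Theta(n^4 log n).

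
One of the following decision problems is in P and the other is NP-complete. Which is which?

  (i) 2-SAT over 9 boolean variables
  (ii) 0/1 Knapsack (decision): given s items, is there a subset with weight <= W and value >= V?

(i) is P: 2-SAT is solvable in linear time via implication-graph SCCs.
(ii) is NP-complete: reduces from Subset Sum.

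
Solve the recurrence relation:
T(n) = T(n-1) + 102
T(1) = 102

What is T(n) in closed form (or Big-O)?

Unrolling: T(n) = T(n-1) + 102 = T(n-2) + 2*102 = ... = T(1) + (n-1)*102 = 102 + (n-1)*102 = 102n.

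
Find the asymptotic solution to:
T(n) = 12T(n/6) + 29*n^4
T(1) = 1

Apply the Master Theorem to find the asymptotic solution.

a=12, b=6, f(n)=29*n^4. log_6(12) = 1.387 < 4. Case 3: T(n) = O(n^4).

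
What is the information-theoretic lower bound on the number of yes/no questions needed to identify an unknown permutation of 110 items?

There are 110! = 15882455415227429404253703127090772871724410234473563207581748318444567162948183030959960131517678520479243672638179990208521148623422266876757623911219200000000000000000000000000 permutations. Each yes/no question gives at most 1 bit, so at least ceil(log_2(15882455415227429404253703127090772871724410234473563207581748318444567162948183030959960131517678520479243672638179990208521148623422266876757623911219200000000000000000000000000)) = 592 questions are needed.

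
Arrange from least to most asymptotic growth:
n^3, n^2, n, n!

Ordered by growth rate: n < n^2 < n^3 < n!.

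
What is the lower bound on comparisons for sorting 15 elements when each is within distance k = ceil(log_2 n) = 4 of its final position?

Partition the 15 positions into floor(n/k) blocks of k = 4 consecutive positions; any permutation within a block keeps every element within k of its final position, so there are at least (k!)^(n/k) distinguishable inputs. Lower bound: log_2((k!)^(n/k)) = (n/k) * log_2(k!) = Theta(n log k); with k = ceil(log_2 n), this is Omega(n log log n).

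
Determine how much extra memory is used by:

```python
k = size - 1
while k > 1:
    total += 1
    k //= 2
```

Space complexity: O(1).
Only a constant amount of auxiliary storage is used; nothing grows with n.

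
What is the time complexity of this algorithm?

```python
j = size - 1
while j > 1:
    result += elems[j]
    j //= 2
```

Time complexity: O(log n).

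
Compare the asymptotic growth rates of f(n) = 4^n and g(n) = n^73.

f(n) = 4^n grows faster: any exponential with base > 1 dominates every polynomial.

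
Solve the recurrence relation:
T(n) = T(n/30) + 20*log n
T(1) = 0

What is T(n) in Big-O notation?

Each of the log_30(n) levels adds O(log n). T(n) = O(log^2 n).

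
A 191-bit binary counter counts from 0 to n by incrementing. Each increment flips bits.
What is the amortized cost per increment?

Bit i flips every 2^i increments. Total flips over n increments: sum_{i=0}^{191} n/2^i < 2n. Amortized cost: 2n/n = O(1).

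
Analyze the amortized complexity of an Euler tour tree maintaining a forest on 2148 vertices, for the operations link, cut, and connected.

An Euler tour tree stores each tree's Euler tour as a balanced BST keyed by tour position. On 2148 vertices: link concatenates two tours via O(1) splits/joins of size <= 2*2148 (O(log n)); cut splits the tour at the two occurrences of the edge (O(log n)); connected compares BST roots (O(log n) to find the root). All O(log n) amortized.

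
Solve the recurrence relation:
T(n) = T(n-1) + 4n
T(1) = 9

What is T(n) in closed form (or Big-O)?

Unrolling: T(n) = 9 + 4*(2 + 3 + ... + n) = 9 + 4*(n(n+1)/2 - 1) = O(n^2).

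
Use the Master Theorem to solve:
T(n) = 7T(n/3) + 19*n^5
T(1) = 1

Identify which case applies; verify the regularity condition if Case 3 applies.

a=7, b=3, f(n)=19*n^5.
log_3(7) = 1.771 < 5.
f(n) = Omega(n^(1.771+epsilon)) for some epsilon > 0, so Case 3 is the candidate.
Regularity: a*f(n/b) = 7*19*(n/3)^5 = (7/243)*19*n^5 <= c*f(n) with c = 7/243 < 1. Satisfied.
Case 3: T(n) = Theta(n^5).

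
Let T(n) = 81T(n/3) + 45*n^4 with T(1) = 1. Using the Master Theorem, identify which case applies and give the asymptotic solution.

a=81, b=3, f(n)=45*n^4.
log_3(81) = 4, so n^(log_b(a)) = n^4.
f(n) = Theta(n^4), so Case 2 applies.
T(n) = Theta(n^4 log n).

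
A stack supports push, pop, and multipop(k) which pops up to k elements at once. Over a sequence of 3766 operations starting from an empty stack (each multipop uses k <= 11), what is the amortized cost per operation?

Each element is pushed exactly once and popped at most once (whether by pop or as part of a multipop). So the total number of individual pops over the whole sequence is at most the number of pushes, which is at most 3766. Total work <= 2 * 3766, hence O(1) amortized per operation.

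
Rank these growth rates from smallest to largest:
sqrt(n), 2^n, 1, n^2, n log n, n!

Ordered by growth rate: 1 < sqrt(n) < n log n < n^2 < 2^n < n!.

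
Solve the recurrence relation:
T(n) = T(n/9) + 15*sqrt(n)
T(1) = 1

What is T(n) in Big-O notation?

Each level contributes sqrt(n/9^k). Geometric series with ratio 1/sqrt(9) < 1 sums to O(sqrt(n)).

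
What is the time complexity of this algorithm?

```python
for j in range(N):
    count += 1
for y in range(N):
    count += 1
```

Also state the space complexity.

Time complexity: O(n).
Space complexity: O(1).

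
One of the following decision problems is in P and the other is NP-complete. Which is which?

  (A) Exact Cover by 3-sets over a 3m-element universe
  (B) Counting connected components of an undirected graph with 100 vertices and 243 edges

(A) is NP-complete: one of Karp's 21 NP-complete problems.
(B) is P: BFS/DFS visits each vertex and edge once: O(V+E).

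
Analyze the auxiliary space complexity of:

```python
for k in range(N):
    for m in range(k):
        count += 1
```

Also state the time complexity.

Space complexity: O(1).
Only a constant amount of auxiliary storage is used; nothing grows with n.
Time complexity: O(n^2).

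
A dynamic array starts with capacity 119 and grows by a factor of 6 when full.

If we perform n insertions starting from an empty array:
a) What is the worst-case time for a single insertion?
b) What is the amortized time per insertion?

(a) Worst-case single insertion: O(n) -- when the array is full at capacity c, the resize copies all c elements, and c can be Theta(n).
(b) Resizes happen at sizes 119, 714, 4284, ... Total copy cost for n insertions: 119 + 714 + ... = O(n) (geometric series with ratio 1/6). Amortized cost per insertion: O(n)/n = O(1).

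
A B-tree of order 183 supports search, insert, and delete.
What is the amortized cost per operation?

B-tree of order 183 has height O(log_183 n). Each operation traverses the tree height. Splits during insert and merges during delete are O(1) each and occur at most once per level. Total cost per operation: O(log_183 n).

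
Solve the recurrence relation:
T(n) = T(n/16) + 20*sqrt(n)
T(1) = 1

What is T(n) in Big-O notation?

Each level contributes sqrt(n/16^k). Geometric series with ratio 1/sqrt(16) < 1 sums to O(sqrt(n)).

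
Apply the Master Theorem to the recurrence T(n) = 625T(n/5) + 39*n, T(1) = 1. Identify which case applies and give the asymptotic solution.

a=625, b=5, f(n)=39*n.
log_5(625) = 4 > 1.
Since f(n) = O(n^1) is polynomially smaller than n^4, Case 1 applies.
T(n) = Theta(n^4).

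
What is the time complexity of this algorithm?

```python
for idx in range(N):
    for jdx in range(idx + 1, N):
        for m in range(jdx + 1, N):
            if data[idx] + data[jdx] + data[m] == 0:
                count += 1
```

Time complexity: O(n^3).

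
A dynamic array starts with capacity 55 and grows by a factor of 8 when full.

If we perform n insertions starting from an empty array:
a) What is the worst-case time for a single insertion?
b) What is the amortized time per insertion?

(a) Worst-case single insertion: O(n) -- when the array is full at capacity c, the resize copies all c elements, and c can be Theta(n).
(b) Resizes happen at sizes 55, 440, 3520, ... Total copy cost for n insertions: 55 + 440 + ... = O(n) (geometric series with ratio 1/8). Amortized cost per insertion: O(n)/n = O(1).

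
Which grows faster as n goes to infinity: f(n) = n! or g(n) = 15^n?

f(n) = n! grows faster: n!/15^n -> infinity by Stirling.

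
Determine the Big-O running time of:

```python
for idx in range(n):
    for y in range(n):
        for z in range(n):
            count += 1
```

Time complexity: O(n^3).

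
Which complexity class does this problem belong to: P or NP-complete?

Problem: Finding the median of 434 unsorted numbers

This problem is in P: linear-time selection (median-of-medians) runs in O(n).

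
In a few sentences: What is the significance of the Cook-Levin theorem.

The Cook-Levin theorem proves that SAT is NP-complete. It was the first problem shown to be NP-complete, establishing the foundation for proving other problems NP-complete via reductions from SAT.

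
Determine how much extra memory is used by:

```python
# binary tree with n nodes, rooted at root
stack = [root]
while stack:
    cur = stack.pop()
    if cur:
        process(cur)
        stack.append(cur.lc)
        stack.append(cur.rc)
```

Space complexity: O(n).
Auxiliary storage grows linearly with the input size n in the worst case.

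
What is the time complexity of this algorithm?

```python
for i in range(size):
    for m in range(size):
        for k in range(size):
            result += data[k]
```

Time complexity: O(n^3).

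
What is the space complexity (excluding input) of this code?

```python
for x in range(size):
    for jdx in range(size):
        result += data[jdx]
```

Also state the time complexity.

Space complexity: O(1).
Only a constant amount of auxiliary storage is used; nothing grows with n.
Time complexity: O(n^2).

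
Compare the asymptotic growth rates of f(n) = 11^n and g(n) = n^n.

g(n) = n^n grows faster: n^n / 11^n = (n/11)^n -> infinity once n > 11.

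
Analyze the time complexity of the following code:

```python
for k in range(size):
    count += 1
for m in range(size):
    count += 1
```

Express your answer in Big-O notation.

Time complexity: O(n).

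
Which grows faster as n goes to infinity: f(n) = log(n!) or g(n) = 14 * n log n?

f(n) = log(n!) and g(n) = 14 * n log n are Theta of each other: Stirling: log(n!) = n log n - n + O(log n) = Theta(n log n); the constant 14 doesn't change the Theta class.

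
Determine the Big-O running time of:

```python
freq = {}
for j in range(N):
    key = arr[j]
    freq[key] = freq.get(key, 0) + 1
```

Time complexity: O(n).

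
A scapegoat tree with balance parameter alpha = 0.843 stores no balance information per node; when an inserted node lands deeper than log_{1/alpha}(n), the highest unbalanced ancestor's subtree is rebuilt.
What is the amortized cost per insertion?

Search/insert path is O(log n). A rebuild of a subtree of size s costs O(s), but with alpha = 0.843 at least Omega(s) insertions must have occurred in that subtree since its last rebuild. Charging O(1) of the rebuild to each such insertion gives O(log n) amortized.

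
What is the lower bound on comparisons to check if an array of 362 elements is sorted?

To verify 362 elements are sorted, we must compare each consecutive pair. Skipping any pair allows an adversary to swap them. Therefore 361 comparisons are necessary and sufficient.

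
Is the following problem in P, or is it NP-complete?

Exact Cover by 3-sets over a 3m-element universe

This problem is NP-complete: one of Karp's 21 NP-complete problems.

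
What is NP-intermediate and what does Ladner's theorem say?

NP-intermediate problems are in NP but neither in P nor NP-complete (assuming P != NP). Ladner's theorem proves such problems exist if P != NP. Graph isomorphism and integer factoring are candidate NP-intermediate problems -- no polynomial algorithm is known, but no NP-completeness proof exists either.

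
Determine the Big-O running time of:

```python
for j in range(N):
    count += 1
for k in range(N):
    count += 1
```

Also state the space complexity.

Time complexity: O(n).
Space complexity: O(1).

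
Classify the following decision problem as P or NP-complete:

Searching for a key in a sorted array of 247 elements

This problem is in P: binary search runs in O(log n).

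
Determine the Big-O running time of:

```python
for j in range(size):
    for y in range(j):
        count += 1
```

Time complexity: O(n^2).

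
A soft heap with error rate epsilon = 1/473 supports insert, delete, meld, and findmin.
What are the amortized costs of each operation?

Soft heaps (Chazelle) allow up to an epsilon = 1/473 fraction of elements to have corrupted (raised) keys. Insert is O(log(1/epsilon)) = O(log 473) amortized -- the structure maintains heap-ordered binary trees of rank bounded by O(log(1/epsilon)). Meld concatenates root lists: O(1) amortized. Delete and findmin are O(1) amortized.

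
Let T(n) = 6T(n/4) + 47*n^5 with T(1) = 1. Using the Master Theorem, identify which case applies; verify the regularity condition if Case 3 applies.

a=6, b=4, f(n)=47*n^5.
log_4(6) = 1.292 < 5.
f(n) = Omega(n^(1.292+epsilon)) for some epsilon > 0, so Case 3 is the candidate.
Regularity: a*f(n/b) = 6*47*(n/4)^5 = (6/1024)*47*n^5 <= c*f(n) with c = 6/1024 < 1. Satisfied.
Case 3: T(n) = Theta(n^5).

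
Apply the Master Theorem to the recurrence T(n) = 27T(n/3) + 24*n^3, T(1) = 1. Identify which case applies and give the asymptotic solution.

a=27, b=3, f(n)=24*n^3.
log_3(27) = 3, so n^(log_b(a)) = n^3.
f(n) = Theta(n^3), so Case 2 applies.
T(n) = Theta(n^3 log n).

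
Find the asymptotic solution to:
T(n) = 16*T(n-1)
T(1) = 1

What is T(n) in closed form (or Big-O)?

Each step multiplies by 16. T(n) = T(1)*16^(n-1) = 16^(n-1).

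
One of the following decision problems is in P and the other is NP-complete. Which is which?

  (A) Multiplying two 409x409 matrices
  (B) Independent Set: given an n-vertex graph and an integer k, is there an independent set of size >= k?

(A) is P: the schoolbook algorithm runs in O(n^3).
(B) is NP-complete: complement of Clique (with k part of the input).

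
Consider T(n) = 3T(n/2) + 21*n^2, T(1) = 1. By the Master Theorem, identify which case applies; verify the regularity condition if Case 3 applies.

a=3, b=2, f(n)=21*n^2.
log_2(3) = 1.585 < 2.
f(n) = Omega(n^(1.585+epsilon)) for some epsilon > 0, so Case 3 is the candidate.
Regularity: a*f(n/b) = 3*21*(n/2)^2 = (3/4)*21*n^2 <= c*f(n) with c = 3/4 < 1. Satisfied.
Case 3: T(n) = Theta(n^2).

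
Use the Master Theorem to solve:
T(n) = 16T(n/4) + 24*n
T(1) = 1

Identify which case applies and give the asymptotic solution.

a=16, b=4, f(n)=24*n.
log_4(16) = 2 > 1.
Since f(n) = O(n^1) is polynomially smaller than n^2, Case 1 applies.
T(n) = Theta(n^2).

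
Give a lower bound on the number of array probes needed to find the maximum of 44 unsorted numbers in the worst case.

Adversary: any unprobed cell could hold a value larger than everything seen so far. If fewer than 44 cells are probed, the adversary places the max in an unprobed cell. So all 44 cells must be examined; together with 44-1 comparisons this is tight.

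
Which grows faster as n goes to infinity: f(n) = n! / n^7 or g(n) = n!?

g(n) = n! grows faster: the ratio n!/(n!/n^7) = n^7 -> infinity.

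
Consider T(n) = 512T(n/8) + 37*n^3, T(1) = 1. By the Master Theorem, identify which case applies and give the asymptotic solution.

a=512, b=8, f(n)=37*n^3.
log_8(512) = 3, so n^(log_b(a)) = n^3.
f(n) = Theta(n^3), so Case 2 applies.
T(n) = Theta(n^3 log n).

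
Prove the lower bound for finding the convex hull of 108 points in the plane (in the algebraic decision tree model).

Reduction from sorting: given 108 numbers x_1,...,x_{108}, map x_i to the point (x_i, x_i^2) on the parabola y = x^2. All points are on the convex hull, and walking the hull gives them in sorted x-order. Since sorting requires Omega(n log n), so does planar convex hull.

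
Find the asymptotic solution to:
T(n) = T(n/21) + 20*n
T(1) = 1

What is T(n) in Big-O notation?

Geometric series: 20*n*(1 + 1/21 + 1/21^2 + ...) = O(n). T(n) = O(n).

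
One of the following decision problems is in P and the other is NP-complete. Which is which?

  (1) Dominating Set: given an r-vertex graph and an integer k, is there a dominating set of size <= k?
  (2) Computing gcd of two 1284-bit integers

(1) is NP-complete: reduces from Set Cover (with k part of the input).
(2) is P: the Euclidean algorithm runs in polynomial time in the bit-length.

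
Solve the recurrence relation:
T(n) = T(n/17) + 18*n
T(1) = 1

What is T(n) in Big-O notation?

Geometric series: 18*n*(1 + 1/17 + 1/17^2 + ...) = O(n). T(n) = O(n).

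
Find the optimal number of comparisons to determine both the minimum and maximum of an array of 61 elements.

Naive approach: 120 comparisons (60 for max + 60 for min).
Optimal: Compare elements in pairs first (floor(n/2) = 30 comparisons), then find max among winners and min among losers (30 comparisons each).
Total: ceil(3n/2) - 2 = 90 comparisons. An adversary argument shows this is also a lower bound.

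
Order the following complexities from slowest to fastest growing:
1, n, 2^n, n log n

Ordered by growth rate: 1 < n < n log n < 2^n.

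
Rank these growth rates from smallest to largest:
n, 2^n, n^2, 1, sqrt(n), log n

Ordered by growth rate: 1 < log n < sqrt(n) < n < n^2 < 2^n.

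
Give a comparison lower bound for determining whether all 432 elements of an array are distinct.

In the algebraic decision-tree model, the YES region for element distinctness on 432 elements has 432! connected components (one per ordering). Ben-Or's theorem then gives a lower bound of Omega(log(n!)) = Omega(n log n).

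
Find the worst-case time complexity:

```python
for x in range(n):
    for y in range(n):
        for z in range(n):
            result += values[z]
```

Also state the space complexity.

Time complexity: O(n^3).
Space complexity: O(1).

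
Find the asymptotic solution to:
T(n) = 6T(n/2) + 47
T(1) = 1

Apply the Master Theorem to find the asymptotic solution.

a=6, b=2, f(n)=47. log_2(6) = 2.585. Case 1 of Master Theorem: T(n) = O(n^2.585).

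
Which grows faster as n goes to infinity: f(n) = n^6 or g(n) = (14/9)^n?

g(n) = (14/9)^n grows faster: (14/9)^n is exponential with base 14/9 > 1, dominating every polynomial.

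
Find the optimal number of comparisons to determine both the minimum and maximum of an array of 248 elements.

Naive approach: 494 comparisons (247 for max + 247 for min).
Optimal: Compare elements in pairs first (floor(n/2) = 124 comparisons), then find max among winners and min among losers (123 comparisons each).
Total: ceil(3n/2) - 2 = 370 comparisons. An adversary argument shows this is also a lower bound.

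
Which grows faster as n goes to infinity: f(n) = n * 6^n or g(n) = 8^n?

g(n) = 8^n grows faster: 8^n / (n 6^n) = (8/6)^n / n -> infinity since 8/6 > 1.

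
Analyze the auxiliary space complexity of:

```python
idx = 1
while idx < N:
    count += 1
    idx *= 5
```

Space complexity: O(1).
Only a constant amount of auxiliary storage is used; nothing grows with n.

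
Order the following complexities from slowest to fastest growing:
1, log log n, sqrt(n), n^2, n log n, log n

Ordered by growth rate: 1 < log log n < log n < sqrt(n) < n log n < n^2.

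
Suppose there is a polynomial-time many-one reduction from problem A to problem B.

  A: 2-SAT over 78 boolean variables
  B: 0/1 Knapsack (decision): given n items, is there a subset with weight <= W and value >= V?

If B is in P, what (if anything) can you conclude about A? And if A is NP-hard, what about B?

A poly-time reduction A <=_p B means any A-instance can be transformed to a B-instance in poly time.
If B is in P: compose the reduction with B's poly-time algorithm to solve A in poly time, so A is in P.
If A is NP-hard: every NP problem reduces to A, which reduces to B; composing reductions, every NP problem reduces to B, so B is NP-hard.
(Here in fact A is P and B is NP-complete.)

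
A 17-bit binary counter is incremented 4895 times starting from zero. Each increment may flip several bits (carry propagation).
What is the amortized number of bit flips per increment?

Bit i flips on every 2^i-th increment, so over 4895 increments bit i flips floor(4895/2^i) times. Summing over i: total flips < 2 * 4895. Amortized: < 2 = O(1) per increment.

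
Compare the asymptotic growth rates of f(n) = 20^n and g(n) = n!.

g(n) = n! grows faster: n!/20^n -> infinity by Stirling.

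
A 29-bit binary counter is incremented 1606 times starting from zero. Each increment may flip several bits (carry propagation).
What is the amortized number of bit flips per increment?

Bit i flips on every 2^i-th increment, so over 1606 increments bit i flips floor(1606/2^i) times. Summing over i: total flips < 2 * 1606. Amortized: < 2 = O(1) per increment.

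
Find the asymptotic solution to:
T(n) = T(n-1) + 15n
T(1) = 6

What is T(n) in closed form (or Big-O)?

Unrolling: T(n) = 6 + 15*(2 + 3 + ... + n) = 6 + 15*(n(n+1)/2 - 1) = O(n^2).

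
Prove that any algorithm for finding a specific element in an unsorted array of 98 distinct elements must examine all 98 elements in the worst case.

Adversary argument: if the algorithm examines fewer than 98 elements, the adversary places the target in an unexamined position. The algorithm cannot distinguish 'not present' from 'in unexamined position'.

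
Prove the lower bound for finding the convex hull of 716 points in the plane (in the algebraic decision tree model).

Reduction from sorting: given 716 numbers x_1,...,x_{716}, map x_i to the point (x_i, x_i^2) on the parabola y = x^2. All points are on the convex hull, and walking the hull gives them in sorted x-order. Since sorting requires Omega(n log n), so does planar convex hull.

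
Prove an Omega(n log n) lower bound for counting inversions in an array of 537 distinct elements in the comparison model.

Decision-tree argument: at any leaf, the comparisons made (with transitivity) must totally order all 537 elements -- otherwise some pair (i,j) is unordered, and an adversary can present two inputs agreeing on every comparison made but with that pair flipped, changing the inversion count by 1, so the leaf's output is wrong on one of them. Hence the tree has >= 537! leaves and height >= log_2(537!) = Omega(n log n). Modified merge sort achieves O(n log n).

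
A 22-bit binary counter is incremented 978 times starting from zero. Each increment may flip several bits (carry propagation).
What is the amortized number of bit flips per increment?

Bit i flips on every 2^i-th increment, so over 978 increments bit i flips floor(978/2^i) times. Summing over i: total flips < 2 * 978. Amortized: < 2 = O(1) per increment.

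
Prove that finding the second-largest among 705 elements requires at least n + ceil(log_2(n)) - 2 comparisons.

Lower bound (adversary): identifying the maximum requires 705-1 comparisons (each eliminates one candidate). Assign weight 1 to each element; on each comparison the adversary lets the heavier side win and gives it the loser's weight. The max ends with weight 705, but each comparison it wins at most doubles its weight, so the max must win >= ceil(log_2(705)) = 10 comparisons. The second-largest is one of those 10 direct losers to the max, and identifying which one is largest needs >= 10-1 further comparisons. Total >= 705-1 + 10-1 = 713.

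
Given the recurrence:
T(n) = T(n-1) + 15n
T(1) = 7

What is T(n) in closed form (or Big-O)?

Unrolling: T(n) = 7 + 15*(2 + 3 + ... + n) = 7 + 15*(n(n+1)/2 - 1) = O(n^2).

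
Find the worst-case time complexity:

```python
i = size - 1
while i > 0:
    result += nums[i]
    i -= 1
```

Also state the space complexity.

Time complexity: O(n).
Space complexity: O(1).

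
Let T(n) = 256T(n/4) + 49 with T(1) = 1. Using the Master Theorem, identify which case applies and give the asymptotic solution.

a=256, b=4, f(n)=49.
log_4(256) = 4 > 0.
Since f(n) = O(n^0) is polynomially smaller than n^4, Case 1 applies.
T(n) = Theta(n^4).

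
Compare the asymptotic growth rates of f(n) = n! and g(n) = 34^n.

f(n) = n! grows faster: n!/34^n -> infinity by Stirling.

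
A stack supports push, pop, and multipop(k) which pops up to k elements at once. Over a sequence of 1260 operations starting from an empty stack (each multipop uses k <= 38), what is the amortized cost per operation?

Each element is pushed exactly once and popped at most once (whether by pop or as part of a multipop). So the total number of individual pops over the whole sequence is at most the number of pushes, which is at most 1260. Total work <= 2 * 1260, hence O(1) amortized per operation.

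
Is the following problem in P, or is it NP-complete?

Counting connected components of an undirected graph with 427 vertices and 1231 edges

This problem is in P: BFS/DFS visits each vertex and edge once: O(V+E).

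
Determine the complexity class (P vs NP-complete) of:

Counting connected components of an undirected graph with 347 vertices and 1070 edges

This problem is in P: BFS/DFS visits each vertex and edge once: O(V+E).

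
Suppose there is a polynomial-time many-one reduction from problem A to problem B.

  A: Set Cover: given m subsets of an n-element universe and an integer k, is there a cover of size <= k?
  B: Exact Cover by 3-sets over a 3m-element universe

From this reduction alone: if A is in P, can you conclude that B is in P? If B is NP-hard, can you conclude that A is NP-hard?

A poly-time reduction A <=_p B transfers tractability DOWN (B easy => A easy) and hardness UP (A hard => B hard), not the reverse.
From A in P, the reduction alone does NOT give B in P: any problem in P trivially reduces to SAT, yet SAT is not known to be in P.
From B NP-hard, the reduction alone does NOT give A NP-hard: again, easy problems reduce to hard ones.
(Here in fact A is NP-complete and B is NP-complete.)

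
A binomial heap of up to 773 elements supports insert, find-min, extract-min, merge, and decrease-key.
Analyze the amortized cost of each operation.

A binomial heap with n <= 773 elements has at most floor(log_2 773) + 1 = 10 trees. Using potential Phi = number of trees: Insert adds one tree, but cascading merges reduce count -- amortized O(1). Find-min reads the cached minimum pointer: O(1). Extract-min creates O(log n) new trees: O(log n). Merge combines tree lists: O(log n). Decrease-key sifts the element up its tree of height <= log n: O(log n).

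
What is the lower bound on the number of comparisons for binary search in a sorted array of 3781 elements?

With 3781 possible positions, we need at least ceil(log_2(3781)) = 12 comparisons. Each comparison splits the remaining candidates by at most half.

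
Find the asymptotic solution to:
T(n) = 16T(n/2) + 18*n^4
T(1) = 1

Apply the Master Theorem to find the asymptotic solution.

a=16, b=2, f(n)=18*n^4. log_2(16) = 4. Case 2: T(n) = O(n^4 log n).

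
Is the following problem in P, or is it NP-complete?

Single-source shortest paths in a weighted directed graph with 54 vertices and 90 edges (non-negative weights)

This problem is in P: Dijkstra's algorithm runs in O((V+E) log V).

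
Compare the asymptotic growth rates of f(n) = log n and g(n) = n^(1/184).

g(n) = n^(1/184) grows faster: any positive power of n dominates log n.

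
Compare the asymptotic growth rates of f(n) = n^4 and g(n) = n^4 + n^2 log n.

f(n) = n^4 and g(n) = n^4 + n^2 log n are Theta of each other: the lower-order n^2 log n term is o(n^4); both are Theta(n^4).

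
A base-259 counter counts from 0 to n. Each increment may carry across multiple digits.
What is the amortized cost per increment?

Digit at position i changes every 259^i increments. Total digit changes over n increments: n * 259/(259-1) = O(n). Amortized: O(1).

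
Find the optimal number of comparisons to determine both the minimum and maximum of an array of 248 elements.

Naive approach: 494 comparisons (247 for max + 247 for min).
Optimal: Compare elements in pairs first (floor(n/2) = 124 comparisons), then find max among winners and min among losers (123 comparisons each).
Total: ceil(3n/2) - 2 = 370 comparisons. An adversary argument shows this is also a lower bound.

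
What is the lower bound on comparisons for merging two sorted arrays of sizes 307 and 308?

Adversary argument: with sizes 307 and 308 (differing by at most 1), interleave the two arrays so that every consecutive pair in the output comes from different inputs. Then each of the 614 adjacent output pairs must be directly compared, or the algorithm cannot determine their relative order. So 614 comparisons are necessary; standard merge achieves this.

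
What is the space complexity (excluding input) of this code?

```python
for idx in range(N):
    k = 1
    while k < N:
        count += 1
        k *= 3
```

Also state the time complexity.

Space complexity: O(1).
Only a constant amount of auxiliary storage is used; nothing grows with n.
Time complexity: O(n log n).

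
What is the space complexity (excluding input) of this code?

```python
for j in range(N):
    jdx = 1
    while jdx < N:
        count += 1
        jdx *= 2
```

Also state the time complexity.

Space complexity: O(1).
Only a constant amount of auxiliary storage is used; nothing grows with n.
Time complexity: O(n log n).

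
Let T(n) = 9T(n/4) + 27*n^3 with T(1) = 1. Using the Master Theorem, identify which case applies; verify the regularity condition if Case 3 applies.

a=9, b=4, f(n)=27*n^3.
log_4(9) = 1.585 < 3.
f(n) = Omega(n^(1.585+epsilon)) for some epsilon > 0, so Case 3 is the candidate.
Regularity: a*f(n/b) = 9*27*(n/4)^3 = (9/64)*27*n^3 <= c*f(n) with c = 9/64 < 1. Satisfied.
Case 3: T(n) = Theta(n^3).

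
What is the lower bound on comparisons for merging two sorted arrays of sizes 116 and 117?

Adversary argument: with sizes 116 and 117 (differing by at most 1), interleave the two arrays so that every consecutive pair in the output comes from different inputs. Then each of the 232 adjacent output pairs must be directly compared, or the algorithm cannot determine their relative order. So 232 comparisons are necessary; standard merge achieves this.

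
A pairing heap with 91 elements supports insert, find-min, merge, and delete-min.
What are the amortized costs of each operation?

Pairing heaps are self-adjusting heap-ordered trees. Insert and merge link two roots: O(1). Find-min reads the root: O(1). Delete-min removes the root, then pairs children in two passes; amortized cost is O(log 91) = O(log n).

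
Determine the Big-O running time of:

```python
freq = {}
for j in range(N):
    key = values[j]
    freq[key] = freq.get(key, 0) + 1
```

Time complexity: O(n).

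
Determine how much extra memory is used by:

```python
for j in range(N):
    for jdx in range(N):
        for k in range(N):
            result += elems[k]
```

Space complexity: O(1).
Only a constant amount of auxiliary storage is used; nothing grows with n.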